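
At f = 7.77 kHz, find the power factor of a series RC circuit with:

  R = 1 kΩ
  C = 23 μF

Step 1 — Angular frequency: ω = 2π·f = 2π·7770 = 4.882e+04 rad/s.
Step 2 — Component impedances:
  R: Z = R = 1000 Ω
  C: Z = 1/(jωC) = -j/(ω·C) = 0 - j0.8906 Ω
Step 3 — Series combination: Z_total = R + C = 1000 - j0.8906 Ω = 1000∠-0.1° Ω.
Step 4 — Power factor: PF = cos(φ) = Re(Z)/|Z| = 1000/1000 = 1.
Step 5 — Type: Im(Z) = -0.8906 ⇒ leading (phase φ = -0.1°).

PF = 1 (leading, φ = -0.1°)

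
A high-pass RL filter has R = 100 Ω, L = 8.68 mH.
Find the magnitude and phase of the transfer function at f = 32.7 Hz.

Step 1 — Angular frequency: ω = 2π·32.7 = 205.5 rad/s.
Step 2 — Transfer function: H(jω) = jωL/(R + jωL).
Step 3 — Numerator jωL = j·1.783; denominator R + jωL = 100 + j1.783.
Step 4 — H = 0.0003179 + j0.01783.
Step 5 — Magnitude: |H| = 0.01783 (-35.0 dB); phase: φ = 89.0°.

|H| = 0.01783 (-35.0 dB), φ = 89.0°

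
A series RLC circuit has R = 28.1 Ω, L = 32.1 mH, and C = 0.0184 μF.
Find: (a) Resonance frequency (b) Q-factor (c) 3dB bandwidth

Step 1 — Resonance condition Im(Z)=0 gives ω₀ = 1/√(LC).
Step 2 — ω₀ = 1/√(0.0321·1.84e-08) = 4.115e+04 rad/s.
Step 3 — f₀ = ω₀/(2π) = 6549 Hz.
Step 4 — Series Q: Q = ω₀L/R = 4.115e+04·0.0321/28.1 = 47.
Step 5 — 3dB bandwidth: Δω = ω₀/Q = 875.4 rad/s; BW = Δω/(2π) = 139.3 Hz.

(a) f₀ = 6549 Hz  (b) Q = 47  (c) BW = 139.3 Hz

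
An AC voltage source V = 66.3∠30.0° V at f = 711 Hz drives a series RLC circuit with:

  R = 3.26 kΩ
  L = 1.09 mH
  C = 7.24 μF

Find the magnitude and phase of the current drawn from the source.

Step 1 — Angular frequency: ω = 2π·f = 2π·711 = 4467 rad/s.
Step 2 — Component impedances:
  R: Z = R = 3260 Ω
  L: Z = jωL = j·4467·0.00109 = 0 + j4.869 Ω
  C: Z = 1/(jωC) = -j/(ω·C) = 0 - j30.92 Ω
Step 3 — Series combination: Z_total = R + L + C = 3260 - j26.05 Ω = 3260∠-0.5° Ω.
Step 4 — Source phasor: V = 66.3∠30.0° V = 57.42 + j33.15 V.
Step 5 — Ohm's law: I = V / Z_total = (57.42 + j33.15) / (3260 - j26.05) = 0.01753 + j0.01031 A.
Step 6 — Convert to polar: |I| = 0.02034 A, ∠I = 30.5°.

I = 0.02034∠30.5° A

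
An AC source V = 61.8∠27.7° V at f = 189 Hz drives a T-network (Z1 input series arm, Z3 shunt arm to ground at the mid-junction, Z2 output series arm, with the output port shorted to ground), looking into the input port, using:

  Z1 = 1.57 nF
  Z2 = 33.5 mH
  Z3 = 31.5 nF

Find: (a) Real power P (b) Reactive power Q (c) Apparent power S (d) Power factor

Step 1 — Angular frequency: ω = 2π·f = 2π·189 = 1188 rad/s.
Step 2 — Component impedances:
  Z1: Z = 1/(jωC) = -j/(ω·C) = 0 - j5.364e+05 Ω
  Z2: Z = jωL = j·1188·0.0335 = 0 + j39.78 Ω
  Z3: Z = 1/(jωC) = -j/(ω·C) = 0 - j2.673e+04 Ω
Step 3 — With the output port shorted to ground, the output series arm Z2 runs from the junction to ground; the shunt arm Z3 also runs from the junction to ground. They appear in parallel: Z3 || Z2 = 0 + j39.84 Ω.
Step 4 — Series with input arm Z1: Z_in = Z1 + (Z3 || Z2) = 0 - j5.363e+05 Ω = 5.363e+05∠-90.0° Ω.
Step 5 — Source phasor: V = 61.8∠27.7° V = 54.72 + j28.73 V.
Step 6 — Current: I = V / Z = -5.356e-05 + j0.000102 A = 0.0001152∠117.7° A.
Step 7 — Complex power: S = V·I* = 0 - j0.007121 VA.
Step 8 — Real power: P = Re(S) = 0 W.
Step 9 — Reactive power: Q = Im(S) = -0.007121 VAR.
Step 10 — Apparent power: |S| = 0.007121 VA.
Step 11 — Power factor: PF = P/|S| = 0 (leading).

(a) P = 0 W  (b) Q = -0.007121 VAR  (c) S = 0.007121 VA  (d) PF = 0 (leading)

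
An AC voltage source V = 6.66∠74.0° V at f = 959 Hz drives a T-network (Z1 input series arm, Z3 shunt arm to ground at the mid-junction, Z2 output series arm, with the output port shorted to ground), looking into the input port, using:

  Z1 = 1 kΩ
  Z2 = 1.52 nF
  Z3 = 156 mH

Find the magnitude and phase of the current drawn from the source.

Step 1 — Angular frequency: ω = 2π·f = 2π·959 = 6026 rad/s.
Step 2 — Component impedances:
  Z1: Z = R = 1000 Ω
  Z2: Z = 1/(jωC) = -j/(ω·C) = 0 - j1.092e+05 Ω
  Z3: Z = jωL = j·6026·0.156 = 0 + j940 Ω
Step 3 — With the output port shorted to ground, the output series arm Z2 runs from the junction to ground; the shunt arm Z3 also runs from the junction to ground. They appear in parallel: Z3 || Z2 = 0 + j948.2 Ω.
Step 4 — Series with input arm Z1: Z_in = Z1 + (Z3 || Z2) = 1000 + j948.2 Ω = 1378∠43.5° Ω.
Step 5 — Source phasor: V = 6.66∠74.0° V = 1.836 + j6.402 V.
Step 6 — Ohm's law: I = V / Z_total = (1.836 + j6.402) / (1000 + j948.2) = 0.004163 + j0.002455 A.
Step 7 — Convert to polar: |I| = 0.004833 A, ∠I = 30.5°.

I = 0.004833∠30.5° A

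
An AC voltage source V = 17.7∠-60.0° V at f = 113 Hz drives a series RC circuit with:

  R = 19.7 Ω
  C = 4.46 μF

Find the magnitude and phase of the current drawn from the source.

Step 1 — Angular frequency: ω = 2π·f = 2π·113 = 710 rad/s.
Step 2 — Component impedances:
  R: Z = R = 19.7 Ω
  C: Z = 1/(jωC) = -j/(ω·C) = 0 - j315.8 Ω
Step 3 — Series combination: Z_total = R + C = 19.7 - j315.8 Ω = 316.4∠-86.4° Ω.
Step 4 — Source phasor: V = 17.7∠-60.0° V = 8.85 - j15.33 V.
Step 5 — Ohm's law: I = V / Z_total = (8.85 - j15.33) / (19.7 - j315.8) = 0.05009 + j0.0249 A.
Step 6 — Convert to polar: |I| = 0.05594 A, ∠I = 26.4°.

I = 0.05594∠26.4° A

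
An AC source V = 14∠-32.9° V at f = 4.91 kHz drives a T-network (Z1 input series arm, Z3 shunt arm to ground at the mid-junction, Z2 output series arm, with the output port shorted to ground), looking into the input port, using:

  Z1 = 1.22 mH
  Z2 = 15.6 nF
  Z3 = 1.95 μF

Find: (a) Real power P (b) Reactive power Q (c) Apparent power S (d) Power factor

Step 1 — Angular frequency: ω = 2π·f = 2π·4910 = 3.085e+04 rad/s.
Step 2 — Component impedances:
  Z1: Z = jωL = j·3.085e+04·0.00122 = 0 + j37.64 Ω
  Z2: Z = 1/(jωC) = -j/(ω·C) = 0 - j2078 Ω
  Z3: Z = 1/(jωC) = -j/(ω·C) = 0 - j16.62 Ω
Step 3 — With the output port shorted to ground, the output series arm Z2 runs from the junction to ground; the shunt arm Z3 also runs from the junction to ground. They appear in parallel: Z3 || Z2 = 0 - j16.49 Ω.
Step 4 — Series with input arm Z1: Z_in = Z1 + (Z3 || Z2) = 0 + j21.15 Ω = 21.15∠90.0° Ω.
Step 5 — Source phasor: V = 14∠-32.9° V = 11.75 - j7.604 V.
Step 6 — Current: I = V / Z = -0.3596 - j0.5559 A = 0.662∠-122.9° A.
Step 7 — Complex power: S = V·I* = 0 + j9.269 VA.
Step 8 — Real power: P = Re(S) = 0 W.
Step 9 — Reactive power: Q = Im(S) = 9.269 VAR.
Step 10 — Apparent power: |S| = 9.269 VA.
Step 11 — Power factor: PF = P/|S| = 0 (lagging).

(a) P = 0 W  (b) Q = 9.269 VAR  (c) S = 9.269 VA  (d) PF = 0 (lagging)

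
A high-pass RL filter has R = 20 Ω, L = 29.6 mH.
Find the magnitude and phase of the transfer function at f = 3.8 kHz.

Step 1 — Angular frequency: ω = 2π·3800 = 2.388e+04 rad/s.
Step 2 — Transfer function: H(jω) = jωL/(R + jωL).
Step 3 — Numerator jωL = j·706.7; denominator R + jωL = 20 + j706.7.
Step 4 — H = 0.9992 + j0.02828.
Step 5 — Magnitude: |H| = 0.9996 (-0.0 dB); phase: φ = 1.6°.

|H| = 0.9996 (-0.0 dB), φ = 1.6°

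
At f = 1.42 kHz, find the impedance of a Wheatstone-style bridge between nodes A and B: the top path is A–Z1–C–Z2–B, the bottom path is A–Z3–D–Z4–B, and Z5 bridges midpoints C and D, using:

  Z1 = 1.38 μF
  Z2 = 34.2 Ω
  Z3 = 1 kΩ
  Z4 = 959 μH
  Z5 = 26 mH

Step 1 — Angular frequency: ω = 2π·f = 2π·1420 = 8922 rad/s.
Step 2 — Component impedances:
  Z1: Z = 1/(jωC) = -j/(ω·C) = 0 - j81.22 Ω
  Z2: Z = R = 34.2 Ω
  Z3: Z = R = 1000 Ω
  Z4: Z = jωL = j·8922·0.000959 = 0 + j8.556 Ω
  Z5: Z = jωL = j·8922·0.026 = 0 + j232 Ω
Step 3 — Bridge requires nodal analysis (the Z5 bridge couples midpoints C and D, so the two paths cannot be reduced to a simple series/parallel combination). Setting node B to ground and injecting 1 A at node A, the 3-node admittance system at A, C, D solves to V_A = Z_AB = 37.86 - j71.36 Ω = 80.78∠-62.0° Ω.

Z = 37.86 - j71.36 Ω = 80.78∠-62.0° Ω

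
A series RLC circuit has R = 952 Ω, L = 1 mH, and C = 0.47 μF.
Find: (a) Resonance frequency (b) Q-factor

Step 1 — Resonance condition Im(Z)=0 gives ω₀ = 1/√(LC).
Step 2 — ω₀ = 1/√(0.001·4.7e-07) = 4.613e+04 rad/s.
Step 3 — f₀ = ω₀/(2π) = 7341 Hz.
Step 4 — Series Q: Q = ω₀L/R = 4.613e+04·0.001/952 = 0.04845.

(a) f₀ = 7341 Hz  (b) Q = 0.04845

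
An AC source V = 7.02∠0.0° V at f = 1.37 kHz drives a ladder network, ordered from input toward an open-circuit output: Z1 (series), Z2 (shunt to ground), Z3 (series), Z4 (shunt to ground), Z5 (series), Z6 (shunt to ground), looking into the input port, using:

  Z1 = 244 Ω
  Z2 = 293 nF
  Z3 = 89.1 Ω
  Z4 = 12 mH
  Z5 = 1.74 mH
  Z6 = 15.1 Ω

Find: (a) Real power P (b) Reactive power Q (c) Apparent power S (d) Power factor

Step 1 — Angular frequency: ω = 2π·f = 2π·1370 = 8608 rad/s.
Step 2 — Component impedances:
  Z1: Z = R = 244 Ω
  Z2: Z = 1/(jωC) = -j/(ω·C) = 0 - j396.5 Ω
  Z3: Z = R = 89.1 Ω
  Z4: Z = jωL = j·8608·0.012 = 0 + j103.3 Ω
  Z5: Z = jωL = j·8608·0.00174 = 0 + j14.98 Ω
  Z6: Z = R = 15.1 Ω
Step 3 — Ladder network (open output): work backward from the far end, alternating series and parallel combinations. Z_in = 345.2 - j11.53 Ω = 345.4∠-1.9° Ω.
Step 4 — Source phasor: V = 7.02∠0.0° V = 7.02 V.
Step 5 — Current: I = V / Z = 0.02031 + j0.0006787 A = 0.02032∠1.9° A.
Step 6 — Complex power: S = V·I* = 0.1426 - j0.004764 VA.
Step 7 — Real power: P = Re(S) = 0.1426 W.
Step 8 — Reactive power: Q = Im(S) = -0.004764 VAR.
Step 9 — Apparent power: |S| = 0.1427 VA.
Step 10 — Power factor: PF = P/|S| = 0.9994 (leading).

(a) P = 0.1426 W  (b) Q = -0.004764 VAR  (c) S = 0.1427 VA  (d) PF = 0.9994 (leading)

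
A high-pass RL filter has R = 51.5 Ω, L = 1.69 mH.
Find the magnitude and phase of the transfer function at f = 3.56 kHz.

Step 1 — Angular frequency: ω = 2π·3560 = 2.237e+04 rad/s.
Step 2 — Transfer function: H(jω) = jωL/(R + jωL).
Step 3 — Numerator jωL = j·37.8; denominator R + jωL = 51.5 + j37.8.
Step 4 — H = 0.3501 + j0.477.
Step 5 — Magnitude: |H| = 0.5917 (-4.6 dB); phase: φ = 53.7°.

|H| = 0.5917 (-4.6 dB), φ = 53.7°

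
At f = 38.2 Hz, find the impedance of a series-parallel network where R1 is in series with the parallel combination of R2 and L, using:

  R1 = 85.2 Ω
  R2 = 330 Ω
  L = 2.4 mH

Step 1 — Angular frequency: ω = 2π·f = 2π·38.2 = 240 rad/s.
Step 2 — Component impedances:
  R1: Z = R = 85.2 Ω
  R2: Z = R = 330 Ω
  L: Z = jωL = j·240·0.0024 = 0 + j0.576 Ω
Step 3 — Parallel branch: R2 || L = 1/(1/R2 + 1/L) = 0.001006 + j0.576 Ω.
Step 4 — Series with R1: Z_total = R1 + (R2 || L) = 85.2 + j0.576 Ω = 85.2∠0.4° Ω.

Z = 85.2 + j0.576 Ω = 85.2∠0.4° Ω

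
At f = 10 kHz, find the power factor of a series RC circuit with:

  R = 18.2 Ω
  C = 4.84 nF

Step 1 — Angular frequency: ω = 2π·f = 2π·1e+04 = 6.283e+04 rad/s.
Step 2 — Component impedances:
  R: Z = R = 18.2 Ω
  C: Z = 1/(jωC) = -j/(ω·C) = 0 - j3288 Ω
Step 3 — Series combination: Z_total = R + C = 18.2 - j3288 Ω = 3288∠-89.7° Ω.
Step 4 — Power factor: PF = cos(φ) = Re(Z)/|Z| = 18.2/3288 = 0.005535.
Step 5 — Type: Im(Z) = -3288 ⇒ leading (phase φ = -89.7°).

PF = 0.005535 (leading, φ = -89.7°)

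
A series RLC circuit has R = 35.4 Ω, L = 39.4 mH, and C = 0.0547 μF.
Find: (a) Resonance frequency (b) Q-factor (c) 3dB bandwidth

Step 1 — Resonance: ω₀ = 1/√(LC) = 1/√(0.0394·5.47e-08) = 2.154e+04 rad/s.
Step 2 — f₀ = ω₀/(2π) = 3428 Hz.
Step 3 — Series Q: Q = ω₀L/R = 2.154e+04·0.0394/35.4 = 23.97.
Step 4 — Bandwidth: Δω = ω₀/Q = 898.5 rad/s; BW = Δω/(2π) = 143 Hz.

(a) f₀ = 3428 Hz  (b) Q = 23.97  (c) BW = 143 Hz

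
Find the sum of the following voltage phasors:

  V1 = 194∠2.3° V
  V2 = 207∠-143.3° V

Step 1 — Convert each phasor to rectangular form:
  V1 = 194·(cos(2.3°) + j·sin(2.3°)) = 193.8 + j7.786 V
  V2 = 207·(cos(-143.3°) + j·sin(-143.3°)) = -166 - j123.7 V
Step 2 — Sum components: V_total = 27.88 - j115.9 V.
Step 3 — Convert to polar: |V_total| = 119.2 V, ∠V_total = -76.5°.

V_total = 119.2∠-76.5° V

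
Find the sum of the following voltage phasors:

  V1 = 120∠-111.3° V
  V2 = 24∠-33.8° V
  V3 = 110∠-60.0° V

Step 1 — Convert each phasor to rectangular form:
  V1 = 120·(cos(-111.3°) + j·sin(-111.3°)) = -43.59 - j111.8 V
  V2 = 24·(cos(-33.8°) + j·sin(-33.8°)) = 19.94 - j13.35 V
  V3 = 110·(cos(-60.0°) + j·sin(-60.0°)) = 55 - j95.26 V
Step 2 — Sum components: V_total = 31.35 - j220.4 V.
Step 3 — Convert to polar: |V_total| = 222.6 V, ∠V_total = -81.9°.

V_total = 222.6∠-81.9° V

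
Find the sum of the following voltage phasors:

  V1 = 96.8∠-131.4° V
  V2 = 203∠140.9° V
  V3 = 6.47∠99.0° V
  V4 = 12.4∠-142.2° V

Step 1 — Convert each phasor to rectangular form:
  V1 = 96.8·(cos(-131.4°) + j·sin(-131.4°)) = -64.01 - j72.61 V
  V2 = 203·(cos(140.9°) + j·sin(140.9°)) = -157.5 + j128 V
  V3 = 6.47·(cos(99.0°) + j·sin(99.0°)) = -1.012 + j6.39 V
  V4 = 12.4·(cos(-142.2°) + j·sin(-142.2°)) = -9.798 - j7.6 V
Step 2 — Sum components: V_total = -232.4 + j54.21 V.
Step 3 — Convert to polar: |V_total| = 238.6 V, ∠V_total = 166.9°.

V_total = 238.6∠166.9° V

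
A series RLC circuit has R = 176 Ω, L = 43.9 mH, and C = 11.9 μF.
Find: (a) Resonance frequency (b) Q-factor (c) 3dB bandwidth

Step 1 — Resonance: ω₀ = 1/√(LC) = 1/√(0.0439·1.19e-05) = 1384 rad/s.
Step 2 — f₀ = ω₀/(2π) = 220.2 Hz.
Step 3 — Series Q: Q = ω₀L/R = 1384·0.0439/176 = 0.3451.
Step 4 — Bandwidth: Δω = ω₀/Q = 4009 rad/s; BW = Δω/(2π) = 638.1 Hz.

(a) f₀ = 220.2 Hz  (b) Q = 0.3451  (c) BW = 638.1 Hz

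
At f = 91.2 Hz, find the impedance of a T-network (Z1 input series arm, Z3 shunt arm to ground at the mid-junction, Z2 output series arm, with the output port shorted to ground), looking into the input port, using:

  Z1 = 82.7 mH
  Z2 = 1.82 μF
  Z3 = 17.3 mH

Step 1 — Angular frequency: ω = 2π·f = 2π·91.2 = 573 rad/s.
Step 2 — Component impedances:
  Z1: Z = jωL = j·573·0.0827 = 0 + j47.39 Ω
  Z2: Z = 1/(jωC) = -j/(ω·C) = 0 - j958.9 Ω
  Z3: Z = jωL = j·573·0.0173 = 0 + j9.913 Ω
Step 3 — With the output port shorted to ground, the output series arm Z2 runs from the junction to ground; the shunt arm Z3 also runs from the junction to ground. They appear in parallel: Z3 || Z2 = 0 + j10.02 Ω.
Step 4 — Series with input arm Z1: Z_in = Z1 + (Z3 || Z2) = 0 + j57.41 Ω = 57.41∠90.0° Ω.

Z = 0 + j57.41 Ω = 57.41∠90.0° Ω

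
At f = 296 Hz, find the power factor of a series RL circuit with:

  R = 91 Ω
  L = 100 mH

Step 1 — Angular frequency: ω = 2π·f = 2π·296 = 1860 rad/s.
Step 2 — Component impedances:
  R: Z = R = 91 Ω
  L: Z = jωL = j·1860·0.1 = 0 + j186 Ω
Step 3 — Series combination: Z_total = R + L = 91 + j186 Ω = 207.1∠63.9° Ω.
Step 4 — Power factor: PF = cos(φ) = Re(Z)/|Z| = 91/207.05 = 0.4395.
Step 5 — Type: Im(Z) = 186 ⇒ lagging (phase φ = 63.9°).

PF = 0.4395 (lagging, φ = 63.9°)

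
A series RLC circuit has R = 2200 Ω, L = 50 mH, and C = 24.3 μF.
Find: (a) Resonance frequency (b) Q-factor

Step 1 — Resonance condition Im(Z)=0 gives ω₀ = 1/√(LC).
Step 2 — ω₀ = 1/√(0.05·2.43e-05) = 907.2 rad/s.
Step 3 — f₀ = ω₀/(2π) = 144.4 Hz.
Step 4 — Series Q: Q = ω₀L/R = 907.2·0.05/2200 = 0.02062.

(a) f₀ = 144.4 Hz  (b) Q = 0.02062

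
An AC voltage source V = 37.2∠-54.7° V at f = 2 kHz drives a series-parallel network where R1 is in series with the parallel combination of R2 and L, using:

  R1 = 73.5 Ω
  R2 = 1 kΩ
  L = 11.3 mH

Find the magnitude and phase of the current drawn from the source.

Step 1 — Angular frequency: ω = 2π·f = 2π·2000 = 1.257e+04 rad/s.
Step 2 — Component impedances:
  R1: Z = R = 73.5 Ω
  R2: Z = R = 1000 Ω
  L: Z = jωL = j·1.257e+04·0.0113 = 0 + j142 Ω
Step 3 — Parallel branch: R2 || L = 1/(1/R2 + 1/L) = 19.77 + j139.2 Ω.
Step 4 — Series with R1: Z_total = R1 + (R2 || L) = 93.27 + j139.2 Ω = 167.6∠56.2° Ω.
Step 5 — Source phasor: V = 37.2∠-54.7° V = 21.5 - j30.36 V.
Step 6 — Ohm's law: I = V / Z_total = (21.5 - j30.36) / (93.27 + j139.2) = -0.07912 - j0.2074 A.
Step 7 — Convert to polar: |I| = 0.222 A, ∠I = -110.9°.

I = 0.222∠-110.9° A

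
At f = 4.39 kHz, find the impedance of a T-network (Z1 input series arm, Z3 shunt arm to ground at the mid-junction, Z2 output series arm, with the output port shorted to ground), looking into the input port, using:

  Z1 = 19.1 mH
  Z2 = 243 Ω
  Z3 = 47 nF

Step 1 — Angular frequency: ω = 2π·f = 2π·4390 = 2.758e+04 rad/s.
Step 2 — Component impedances:
  Z1: Z = jωL = j·2.758e+04·0.0191 = 0 + j526.8 Ω
  Z2: Z = R = 243 Ω
  Z3: Z = 1/(jωC) = -j/(ω·C) = 0 - j771.4 Ω
Step 3 — With the output port shorted to ground, the output series arm Z2 runs from the junction to ground; the shunt arm Z3 also runs from the junction to ground. They appear in parallel: Z3 || Z2 = 221.1 - j69.64 Ω.
Step 4 — Series with input arm Z1: Z_in = Z1 + (Z3 || Z2) = 221.1 + j457.2 Ω = 507.8∠64.2° Ω.

Z = 221.1 + j457.2 Ω = 507.8∠64.2° Ω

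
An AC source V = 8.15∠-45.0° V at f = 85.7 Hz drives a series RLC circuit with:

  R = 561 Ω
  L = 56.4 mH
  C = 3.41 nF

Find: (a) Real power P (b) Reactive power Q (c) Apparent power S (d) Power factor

Step 1 — Angular frequency: ω = 2π·f = 2π·85.7 = 538.5 rad/s.
Step 2 — Component impedances:
  R: Z = R = 561 Ω
  L: Z = jωL = j·538.5·0.0564 = 0 + j30.37 Ω
  C: Z = 1/(jωC) = -j/(ω·C) = 0 - j5.446e+05 Ω
Step 3 — Series combination: Z_total = R + L + C = 561 - j5.446e+05 Ω = 5.446e+05∠-89.9° Ω.
Step 4 — Source phasor: V = 8.15∠-45.0° V = 5.763 - j5.763 V.
Step 5 — Current: I = V / Z = 1.059e-05 + j1.057e-05 A = 1.497e-05∠44.9° A.
Step 6 — Complex power: S = V·I* = 1.256e-07 - j0.000122 VA.
Step 7 — Real power: P = Re(S) = 1.256e-07 W.
Step 8 — Reactive power: Q = Im(S) = -0.000122 VAR.
Step 9 — Apparent power: |S| = 0.000122 VA.
Step 10 — Power factor: PF = P/|S| = 0.00103 (leading).

(a) P = 1.256e-07 W  (b) Q = -0.000122 VAR  (c) S = 0.000122 VA  (d) PF = 0.00103 (leading)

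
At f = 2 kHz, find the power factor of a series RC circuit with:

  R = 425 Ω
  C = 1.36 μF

Step 1 — Angular frequency: ω = 2π·f = 2π·2000 = 1.257e+04 rad/s.
Step 2 — Component impedances:
  R: Z = R = 425 Ω
  C: Z = 1/(jωC) = -j/(ω·C) = 0 - j58.51 Ω
Step 3 — Series combination: Z_total = R + C = 425 - j58.51 Ω = 429∠-7.8° Ω.
Step 4 — Power factor: PF = cos(φ) = Re(Z)/|Z| = 425/429 = 0.9907.
Step 5 — Type: Im(Z) = -58.51 ⇒ leading (phase φ = -7.8°).

PF = 0.9907 (leading, φ = -7.8°)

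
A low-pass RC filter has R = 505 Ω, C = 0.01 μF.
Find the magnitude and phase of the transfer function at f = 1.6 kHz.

Step 1 — Angular frequency: ω = 2π·1600 = 1.005e+04 rad/s.
Step 2 — Transfer function: H(jω) = 1/(1 + jωRC).
Step 3 — Denominator: 1 + jωRC = 1 + j·1.005e+04·505·1e-08 = 1 + j0.05077.
Step 4 — H = 0.9974 - j0.05064.
Step 5 — Magnitude: |H| = 0.9987 (-0.0 dB); phase: φ = -2.9°.

|H| = 0.9987 (-0.0 dB), φ = -2.9°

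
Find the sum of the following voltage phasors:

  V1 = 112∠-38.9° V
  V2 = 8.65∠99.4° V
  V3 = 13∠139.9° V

Step 1 — Convert each phasor to rectangular form:
  V1 = 112·(cos(-38.9°) + j·sin(-38.9°)) = 87.16 - j70.33 V
  V2 = 8.65·(cos(99.4°) + j·sin(99.4°)) = -1.413 + j8.534 V
  V3 = 13·(cos(139.9°) + j·sin(139.9°)) = -9.944 + j8.374 V
Step 2 — Sum components: V_total = 75.81 - j53.42 V.
Step 3 — Convert to polar: |V_total| = 92.74 V, ∠V_total = -35.2°.

V_total = 92.74∠-35.2° V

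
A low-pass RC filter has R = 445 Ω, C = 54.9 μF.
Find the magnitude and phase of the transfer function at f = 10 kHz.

Step 1 — Angular frequency: ω = 2π·1e+04 = 6.283e+04 rad/s.
Step 2 — Transfer function: H(jω) = 1/(1 + jωRC).
Step 3 — Denominator: 1 + jωRC = 1 + j·6.283e+04·445·5.49e-05 = 1 + j1535.
Step 4 — H = 4.244e-07 - j0.0006515.
Step 5 — Magnitude: |H| = 0.0006515 (-63.7 dB); phase: φ = -90.0°.

|H| = 0.0006515 (-63.7 dB), φ = -90.0°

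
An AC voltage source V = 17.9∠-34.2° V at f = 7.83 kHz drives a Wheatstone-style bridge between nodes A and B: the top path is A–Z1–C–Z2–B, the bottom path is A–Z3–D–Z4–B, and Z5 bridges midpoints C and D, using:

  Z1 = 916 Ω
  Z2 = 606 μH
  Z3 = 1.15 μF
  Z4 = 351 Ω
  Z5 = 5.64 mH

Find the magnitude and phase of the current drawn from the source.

Step 1 — Angular frequency: ω = 2π·f = 2π·7830 = 4.92e+04 rad/s.
Step 2 — Component impedances:
  Z1: Z = R = 916 Ω
  Z2: Z = jωL = j·4.92e+04·0.000606 = 0 + j29.81 Ω
  Z3: Z = 1/(jωC) = -j/(ω·C) = 0 - j17.68 Ω
  Z4: Z = R = 351 Ω
  Z5: Z = jωL = j·4.92e+04·0.00564 = 0 + j277.5 Ω
Step 3 — Bridge requires nodal analysis (the Z5 bridge couples midpoints C and D, so the two paths cannot be reduced to a simple series/parallel combination). Setting node B to ground and injecting 1 A at node A, the 3-node admittance system at A, C, D solves to V_A = Z_AB = 147.5 + j120.1 Ω = 190.3∠39.1° Ω.
Step 4 — Source phasor: V = 17.9∠-34.2° V = 14.8 - j10.06 V.
Step 5 — Ohm's law: I = V / Z_total = (14.8 - j10.06) / (147.5 + j120.1) = 0.02696 - j0.09014 A.
Step 6 — Convert to polar: |I| = 0.09409 A, ∠I = -73.3°.

I = 0.09409∠-73.3° A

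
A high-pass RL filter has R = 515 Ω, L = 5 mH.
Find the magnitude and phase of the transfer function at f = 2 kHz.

Step 1 — Angular frequency: ω = 2π·2000 = 1.257e+04 rad/s.
Step 2 — Transfer function: H(jω) = jωL/(R + jωL).
Step 3 — Numerator jωL = j·62.83; denominator R + jωL = 515 + j62.83.
Step 4 — H = 0.01467 + j0.1202.
Step 5 — Magnitude: |H| = 0.1211 (-18.3 dB); phase: φ = 83.0°.

|H| = 0.1211 (-18.3 dB), φ = 83.0°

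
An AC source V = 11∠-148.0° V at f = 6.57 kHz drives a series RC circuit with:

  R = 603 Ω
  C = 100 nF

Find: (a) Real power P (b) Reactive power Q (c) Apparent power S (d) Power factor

Step 1 — Angular frequency: ω = 2π·f = 2π·6570 = 4.128e+04 rad/s.
Step 2 — Component impedances:
  R: Z = R = 603 Ω
  C: Z = 1/(jωC) = -j/(ω·C) = 0 - j242.2 Ω
Step 3 — Series combination: Z_total = R + C = 603 - j242.2 Ω = 649.8∠-21.9° Ω.
Step 4 — Source phasor: V = 11∠-148.0° V = -9.329 - j5.829 V.
Step 5 — Current: I = V / Z = -0.009977 - j0.01367 A = 0.01693∠-126.1° A.
Step 6 — Complex power: S = V·I* = 0.1728 - j0.06941 VA.
Step 7 — Real power: P = Re(S) = 0.1728 W.
Step 8 — Reactive power: Q = Im(S) = -0.06941 VAR.
Step 9 — Apparent power: |S| = 0.1862 VA.
Step 10 — Power factor: PF = P/|S| = 0.9279 (leading).

(a) P = 0.1728 W  (b) Q = -0.06941 VAR  (c) S = 0.1862 VA  (d) PF = 0.9279 (leading)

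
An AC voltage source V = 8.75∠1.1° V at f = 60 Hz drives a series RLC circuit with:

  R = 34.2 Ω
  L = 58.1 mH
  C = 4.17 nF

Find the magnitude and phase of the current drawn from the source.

Step 1 — Angular frequency: ω = 2π·f = 2π·60 = 377 rad/s.
Step 2 — Component impedances:
  R: Z = R = 34.2 Ω
  L: Z = jωL = j·377·0.0581 = 0 + j21.9 Ω
  C: Z = 1/(jωC) = -j/(ω·C) = 0 - j6.361e+05 Ω
Step 3 — Series combination: Z_total = R + L + C = 34.2 - j6.361e+05 Ω = 6.361e+05∠-90.0° Ω.
Step 4 — Source phasor: V = 8.75∠1.1° V = 8.748 + j0.168 V.
Step 5 — Ohm's law: I = V / Z_total = (8.748 + j0.168) / (34.2 - j6.361e+05) = -2.633e-07 + j1.375e-05 A.
Step 6 — Convert to polar: |I| = 1.376e-05 A, ∠I = 91.1°.

I = 1.376e-05∠91.1° A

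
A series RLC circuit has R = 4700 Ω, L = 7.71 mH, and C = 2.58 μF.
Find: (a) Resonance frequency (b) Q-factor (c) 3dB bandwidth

Step 1 — Resonance condition Im(Z)=0 gives ω₀ = 1/√(LC).
Step 2 — ω₀ = 1/√(0.00771·2.58e-06) = 7090 rad/s.
Step 3 — f₀ = ω₀/(2π) = 1128 Hz.
Step 4 — Series Q: Q = ω₀L/R = 7090·0.00771/4700 = 0.01163.
Step 5 — 3dB bandwidth: Δω = ω₀/Q = 6.096e+05 rad/s; BW = Δω/(2π) = 9.702e+04 Hz.

(a) f₀ = 1128 Hz  (b) Q = 0.01163  (c) BW = 9.702e+04 Hz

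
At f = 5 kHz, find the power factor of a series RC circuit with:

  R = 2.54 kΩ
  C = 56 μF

Step 1 — Angular frequency: ω = 2π·f = 2π·5000 = 3.142e+04 rad/s.
Step 2 — Component impedances:
  R: Z = R = 2540 Ω
  C: Z = 1/(jωC) = -j/(ω·C) = 0 - j0.5684 Ω
Step 3 — Series combination: Z_total = R + C = 2540 - j0.5684 Ω = 2540∠-0.0° Ω.
Step 4 — Power factor: PF = cos(φ) = Re(Z)/|Z| = 2540/2540 = 1.
Step 5 — Type: Im(Z) = -0.5684 ⇒ leading (phase φ = -0.0°).

PF = 1 (leading, φ = -0.0°)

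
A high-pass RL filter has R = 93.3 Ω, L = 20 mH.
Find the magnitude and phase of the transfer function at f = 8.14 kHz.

Step 1 — Angular frequency: ω = 2π·8140 = 5.115e+04 rad/s.
Step 2 — Transfer function: H(jω) = jωL/(R + jωL).
Step 3 — Numerator jωL = j·1023; denominator R + jωL = 93.3 + j1023.
Step 4 — H = 0.9917 + j0.09046.
Step 5 — Magnitude: |H| = 0.9959 (-0.0 dB); phase: φ = 5.2°.

|H| = 0.9959 (-0.0 dB), φ = 5.2°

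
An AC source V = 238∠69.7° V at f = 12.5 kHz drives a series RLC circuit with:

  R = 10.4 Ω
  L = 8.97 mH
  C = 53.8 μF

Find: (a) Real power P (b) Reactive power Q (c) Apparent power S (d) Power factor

Step 1 — Angular frequency: ω = 2π·f = 2π·1.25e+04 = 7.854e+04 rad/s.
Step 2 — Component impedances:
  R: Z = R = 10.4 Ω
  L: Z = jωL = j·7.854e+04·0.00897 = 0 + j704.5 Ω
  C: Z = 1/(jωC) = -j/(ω·C) = 0 - j0.2367 Ω
Step 3 — Series combination: Z_total = R + L + C = 10.4 + j704.3 Ω = 704.3∠89.2° Ω.
Step 4 — Source phasor: V = 238∠69.7° V = 82.57 + j223.2 V.
Step 5 — Current: I = V / Z = 0.3186 - j0.1125 A = 0.3379∠-19.5° A.
Step 6 — Complex power: S = V·I* = 1.187 + j80.41 VA.
Step 7 — Real power: P = Re(S) = 1.187 W.
Step 8 — Reactive power: Q = Im(S) = 80.41 VAR.
Step 9 — Apparent power: |S| = 80.42 VA.
Step 10 — Power factor: PF = P/|S| = 0.01477 (lagging).

(a) P = 1.187 W  (b) Q = 80.41 VAR  (c) S = 80.42 VA  (d) PF = 0.01477 (lagging)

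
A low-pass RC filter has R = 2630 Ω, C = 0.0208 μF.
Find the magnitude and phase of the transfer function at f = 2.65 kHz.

Step 1 — Angular frequency: ω = 2π·2650 = 1.665e+04 rad/s.
Step 2 — Transfer function: H(jω) = 1/(1 + jωRC).
Step 3 — Denominator: 1 + jωRC = 1 + j·1.665e+04·2630·2.08e-08 = 1 + j0.9108.
Step 4 — H = 0.5466 - j0.4978.
Step 5 — Magnitude: |H| = 0.7393 (-2.6 dB); phase: φ = -42.3°.

|H| = 0.7393 (-2.6 dB), φ = -42.3°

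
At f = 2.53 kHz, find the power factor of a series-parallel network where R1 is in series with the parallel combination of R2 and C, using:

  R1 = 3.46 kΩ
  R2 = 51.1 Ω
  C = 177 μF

Step 1 — Angular frequency: ω = 2π·f = 2π·2530 = 1.59e+04 rad/s.
Step 2 — Component impedances:
  R1: Z = R = 3460 Ω
  R2: Z = R = 51.1 Ω
  C: Z = 1/(jωC) = -j/(ω·C) = 0 - j0.3554 Ω
Step 3 — Parallel branch: R2 || C = 1/(1/R2 + 1/C) = 0.002472 - j0.3554 Ω.
Step 4 — Series with R1: Z_total = R1 + (R2 || C) = 3460 - j0.3554 Ω = 3460∠-0.0° Ω.
Step 5 — Power factor: PF = cos(φ) = Re(Z)/|Z| = 3460/3460 = 1.
Step 6 — Type: Im(Z) = -0.3554 ⇒ leading (phase φ = -0.0°).

PF = 1 (leading, φ = -0.0°)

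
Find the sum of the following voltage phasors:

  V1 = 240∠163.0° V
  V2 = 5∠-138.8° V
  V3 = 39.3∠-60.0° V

Step 1 — Convert each phasor to rectangular form:
  V1 = 240·(cos(163.0°) + j·sin(163.0°)) = -229.5 + j70.17 V
  V2 = 5·(cos(-138.8°) + j·sin(-138.8°)) = -3.762 - j3.293 V
  V3 = 39.3·(cos(-60.0°) + j·sin(-60.0°)) = 19.65 - j34.03 V
Step 2 — Sum components: V_total = -213.6 + j32.84 V.
Step 3 — Convert to polar: |V_total| = 216.1 V, ∠V_total = 171.3°.

V_total = 216.1∠171.3° V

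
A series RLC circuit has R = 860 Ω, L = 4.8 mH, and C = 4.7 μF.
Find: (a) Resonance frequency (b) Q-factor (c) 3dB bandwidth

Step 1 — Resonance: ω₀ = 1/√(LC) = 1/√(0.0048·4.7e-06) = 6658 rad/s.
Step 2 — f₀ = ω₀/(2π) = 1060 Hz.
Step 3 — Series Q: Q = ω₀L/R = 6658·0.0048/860 = 0.03716.
Step 4 — Bandwidth: Δω = ω₀/Q = 1.792e+05 rad/s; BW = Δω/(2π) = 2.852e+04 Hz.

(a) f₀ = 1060 Hz  (b) Q = 0.03716  (c) BW = 2.852e+04 Hz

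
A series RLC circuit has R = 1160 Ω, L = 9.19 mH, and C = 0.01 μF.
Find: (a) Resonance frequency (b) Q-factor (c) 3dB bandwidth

Step 1 — Resonance: ω₀ = 1/√(LC) = 1/√(0.00919·1e-08) = 1.043e+05 rad/s.
Step 2 — f₀ = ω₀/(2π) = 1.66e+04 Hz.
Step 3 — Series Q: Q = ω₀L/R = 1.043e+05·0.00919/1160 = 0.8264.
Step 4 — Bandwidth: Δω = ω₀/Q = 1.262e+05 rad/s; BW = Δω/(2π) = 2.009e+04 Hz.

(a) f₀ = 1.66e+04 Hz  (b) Q = 0.8264  (c) BW = 2.009e+04 Hz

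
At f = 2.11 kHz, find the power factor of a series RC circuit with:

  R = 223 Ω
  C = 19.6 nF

Step 1 — Angular frequency: ω = 2π·f = 2π·2110 = 1.326e+04 rad/s.
Step 2 — Component impedances:
  R: Z = R = 223 Ω
  C: Z = 1/(jωC) = -j/(ω·C) = 0 - j3848 Ω
Step 3 — Series combination: Z_total = R + C = 223 - j3848 Ω = 3855∠-86.7° Ω.
Step 4 — Power factor: PF = cos(φ) = Re(Z)/|Z| = 223/3855 = 0.05785.
Step 5 — Type: Im(Z) = -3848 ⇒ leading (phase φ = -86.7°).

PF = 0.05785 (leading, φ = -86.7°)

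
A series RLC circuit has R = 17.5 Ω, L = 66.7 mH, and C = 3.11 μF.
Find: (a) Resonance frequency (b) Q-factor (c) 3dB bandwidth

Step 1 — Resonance condition Im(Z)=0 gives ω₀ = 1/√(LC).
Step 2 — ω₀ = 1/√(0.0667·3.11e-06) = 2196 rad/s.
Step 3 — f₀ = ω₀/(2π) = 349.4 Hz.
Step 4 — Series Q: Q = ω₀L/R = 2196·0.0667/17.5 = 8.368.
Step 5 — 3dB bandwidth: Δω = ω₀/Q = 262.4 rad/s; BW = Δω/(2π) = 41.76 Hz.

(a) f₀ = 349.4 Hz  (b) Q = 8.368  (c) BW = 41.76 Hz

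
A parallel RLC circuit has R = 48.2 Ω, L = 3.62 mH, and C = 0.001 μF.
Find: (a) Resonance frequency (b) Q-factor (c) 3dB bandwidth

Step 1 — Resonance: ω₀ = 1/√(LC) = 1/√(0.00362·1e-09) = 5.256e+05 rad/s.
Step 2 — f₀ = ω₀/(2π) = 8.365e+04 Hz.
Step 3 — Parallel Q: Q = R/(ω₀L) = 48.2/(5.256e+05·0.00362) = 0.02533.
Step 4 — Bandwidth: Δω = ω₀/Q = 2.075e+07 rad/s; BW = Δω/(2π) = 3.302e+06 Hz.

(a) f₀ = 8.365e+04 Hz  (b) Q = 0.02533  (c) BW = 3.302e+06 Hz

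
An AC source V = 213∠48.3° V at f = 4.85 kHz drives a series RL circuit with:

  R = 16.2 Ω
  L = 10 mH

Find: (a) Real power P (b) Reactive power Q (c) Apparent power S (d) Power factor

Step 1 — Angular frequency: ω = 2π·f = 2π·4850 = 3.047e+04 rad/s.
Step 2 — Component impedances:
  R: Z = R = 16.2 Ω
  L: Z = jωL = j·3.047e+04·0.01 = 0 + j304.7 Ω
Step 3 — Series combination: Z_total = R + L = 16.2 + j304.7 Ω = 305.2∠87.0° Ω.
Step 4 — Source phasor: V = 213∠48.3° V = 141.7 + j159 V.
Step 5 — Current: I = V / Z = 0.5451 - j0.436 A = 0.698∠-38.7° A.
Step 6 — Complex power: S = V·I* = 7.892 + j148.5 VA.
Step 7 — Real power: P = Re(S) = 7.892 W.
Step 8 — Reactive power: Q = Im(S) = 148.5 VAR.
Step 9 — Apparent power: |S| = 148.7 VA.
Step 10 — Power factor: PF = P/|S| = 0.05309 (lagging).

(a) P = 7.892 W  (b) Q = 148.5 VAR  (c) S = 148.7 VA  (d) PF = 0.05309 (lagging)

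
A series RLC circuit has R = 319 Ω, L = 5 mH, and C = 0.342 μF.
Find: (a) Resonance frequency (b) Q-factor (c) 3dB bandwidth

Step 1 — Resonance condition Im(Z)=0 gives ω₀ = 1/√(LC).
Step 2 — ω₀ = 1/√(0.005·3.42e-07) = 2.418e+04 rad/s.
Step 3 — f₀ = ω₀/(2π) = 3849 Hz.
Step 4 — Series Q: Q = ω₀L/R = 2.418e+04·0.005/319 = 0.379.
Step 5 — 3dB bandwidth: Δω = ω₀/Q = 6.38e+04 rad/s; BW = Δω/(2π) = 1.015e+04 Hz.

(a) f₀ = 3849 Hz  (b) Q = 0.379  (c) BW = 1.015e+04 Hz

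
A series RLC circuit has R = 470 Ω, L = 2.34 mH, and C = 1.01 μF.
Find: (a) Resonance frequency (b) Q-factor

Step 1 — Resonance condition Im(Z)=0 gives ω₀ = 1/√(LC).
Step 2 — ω₀ = 1/√(0.00234·1.01e-06) = 2.057e+04 rad/s.
Step 3 — f₀ = ω₀/(2π) = 3274 Hz.
Step 4 — Series Q: Q = ω₀L/R = 2.057e+04·0.00234/470 = 0.1024.

(a) f₀ = 3274 Hz  (b) Q = 0.1024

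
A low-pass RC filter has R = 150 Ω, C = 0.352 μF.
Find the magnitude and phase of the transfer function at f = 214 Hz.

Step 1 — Angular frequency: ω = 2π·214 = 1345 rad/s.
Step 2 — Transfer function: H(jω) = 1/(1 + jωRC).
Step 3 — Denominator: 1 + jωRC = 1 + j·1345·150·3.52e-07 = 1 + j0.07099.
Step 4 — H = 0.995 - j0.07064.
Step 5 — Magnitude: |H| = 0.9975 (-0.0 dB); phase: φ = -4.1°.

|H| = 0.9975 (-0.0 dB), φ = -4.1°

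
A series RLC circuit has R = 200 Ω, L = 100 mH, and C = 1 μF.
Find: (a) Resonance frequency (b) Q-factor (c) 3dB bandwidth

Step 1 — Resonance condition Im(Z)=0 gives ω₀ = 1/√(LC).
Step 2 — ω₀ = 1/√(0.1·1e-06) = 3162 rad/s.
Step 3 — f₀ = ω₀/(2π) = 503.3 Hz.
Step 4 — Series Q: Q = ω₀L/R = 3162·0.1/200 = 1.581.
Step 5 — 3dB bandwidth: Δω = ω₀/Q = 2000 rad/s; BW = Δω/(2π) = 318.3 Hz.

(a) f₀ = 503.3 Hz  (b) Q = 1.581  (c) BW = 318.3 Hz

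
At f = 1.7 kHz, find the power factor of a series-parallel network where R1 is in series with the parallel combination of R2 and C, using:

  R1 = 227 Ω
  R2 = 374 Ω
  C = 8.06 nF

Step 1 — Angular frequency: ω = 2π·f = 2π·1700 = 1.068e+04 rad/s.
Step 2 — Component impedances:
  R1: Z = R = 227 Ω
  R2: Z = R = 374 Ω
  C: Z = 1/(jωC) = -j/(ω·C) = 0 - j1.162e+04 Ω
Step 3 — Parallel branch: R2 || C = 1/(1/R2 + 1/C) = 373.6 - j12.03 Ω.
Step 4 — Series with R1: Z_total = R1 + (R2 || C) = 600.6 - j12.03 Ω = 600.7∠-1.1° Ω.
Step 5 — Power factor: PF = cos(φ) = Re(Z)/|Z| = 600.6/600.7 = 0.9998.
Step 6 — Type: Im(Z) = -12.03 ⇒ leading (phase φ = -1.1°).

PF = 0.9998 (leading, φ = -1.1°)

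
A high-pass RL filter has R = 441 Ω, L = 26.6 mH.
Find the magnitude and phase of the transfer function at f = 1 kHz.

Step 1 — Angular frequency: ω = 2π·1000 = 6283 rad/s.
Step 2 — Transfer function: H(jω) = jωL/(R + jωL).
Step 3 — Numerator jωL = j·167.1; denominator R + jωL = 441 + j167.1.
Step 4 — H = 0.1256 + j0.3314.
Step 5 — Magnitude: |H| = 0.3544 (-9.0 dB); phase: φ = 69.2°.

|H| = 0.3544 (-9.0 dB), φ = 69.2°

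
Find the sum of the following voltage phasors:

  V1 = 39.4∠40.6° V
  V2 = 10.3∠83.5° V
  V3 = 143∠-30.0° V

Step 1 — Convert each phasor to rectangular form:
  V1 = 39.4·(cos(40.6°) + j·sin(40.6°)) = 29.92 + j25.64 V
  V2 = 10.3·(cos(83.5°) + j·sin(83.5°)) = 1.166 + j10.23 V
  V3 = 143·(cos(-30.0°) + j·sin(-30.0°)) = 123.8 - j71.5 V
Step 2 — Sum components: V_total = 154.9 - j35.63 V.
Step 3 — Convert to polar: |V_total| = 159 V, ∠V_total = -13.0°.

V_total = 159∠-13.0° V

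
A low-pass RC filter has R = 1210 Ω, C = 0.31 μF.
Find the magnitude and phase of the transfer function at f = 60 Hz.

Step 1 — Angular frequency: ω = 2π·60 = 377 rad/s.
Step 2 — Transfer function: H(jω) = 1/(1 + jωRC).
Step 3 — Denominator: 1 + jωRC = 1 + j·377·1210·3.1e-07 = 1 + j0.1414.
Step 4 — H = 0.9804 - j0.1386.
Step 5 — Magnitude: |H| = 0.9901 (-0.1 dB); phase: φ = -8.0°.

|H| = 0.9901 (-0.1 dB), φ = -8.0°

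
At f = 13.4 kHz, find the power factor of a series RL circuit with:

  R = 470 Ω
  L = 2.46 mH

Step 1 — Angular frequency: ω = 2π·f = 2π·1.34e+04 = 8.419e+04 rad/s.
Step 2 — Component impedances:
  R: Z = R = 470 Ω
  L: Z = jωL = j·8.419e+04·0.00246 = 0 + j207.1 Ω
Step 3 — Series combination: Z_total = R + L = 470 + j207.1 Ω = 513.6∠23.8° Ω.
Step 4 — Power factor: PF = cos(φ) = Re(Z)/|Z| = 470/513.6 = 0.9151.
Step 5 — Type: Im(Z) = 207.1 ⇒ lagging (phase φ = 23.8°).

PF = 0.9151 (lagging, φ = 23.8°)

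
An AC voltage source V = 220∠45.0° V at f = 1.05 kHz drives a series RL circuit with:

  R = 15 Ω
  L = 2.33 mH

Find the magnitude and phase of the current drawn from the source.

Step 1 — Angular frequency: ω = 2π·f = 2π·1050 = 6597 rad/s.
Step 2 — Component impedances:
  R: Z = R = 15 Ω
  L: Z = jωL = j·6597·0.00233 = 0 + j15.37 Ω
Step 3 — Series combination: Z_total = R + L = 15 + j15.37 Ω = 21.48∠45.7° Ω.
Step 4 — Source phasor: V = 220∠45.0° V = 155.6 + j155.6 V.
Step 5 — Ohm's law: I = V / Z_total = (155.6 + j155.6) / (15 + j15.37) = 10.24 - j0.1254 A.
Step 6 — Convert to polar: |I| = 10.24 A, ∠I = -0.7°.

I = 10.24∠-0.7° A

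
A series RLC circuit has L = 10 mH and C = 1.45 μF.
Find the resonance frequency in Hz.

Step 1 — Resonance condition Im(Z)=0 gives ω₀ = 1/√(LC).
Step 2 — ω₀ = 1/√(0.01·1.45e-06) = 8305 rad/s.
Step 3 — f₀ = ω₀/(2π) = 1322 Hz.

f₀ = 1322 Hz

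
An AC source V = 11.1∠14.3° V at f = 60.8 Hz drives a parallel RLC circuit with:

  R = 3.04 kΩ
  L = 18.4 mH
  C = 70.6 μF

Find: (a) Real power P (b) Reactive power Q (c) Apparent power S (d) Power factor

Step 1 — Angular frequency: ω = 2π·f = 2π·60.8 = 382 rad/s.
Step 2 — Component impedances:
  R: Z = R = 3040 Ω
  L: Z = jωL = j·382·0.0184 = 0 + j7.029 Ω
  C: Z = 1/(jωC) = -j/(ω·C) = 0 - j37.08 Ω
Step 3 — Parallel combination: 1/Z_total = 1/R + 1/L + 1/C; Z_total = 0.02475 + j8.673 Ω = 8.673∠89.8° Ω.
Step 4 — Source phasor: V = 11.1∠14.3° V = 10.76 + j2.742 V.
Step 5 — Current: I = V / Z = 0.3196 - j1.239 A = 1.28∠-75.5° A.
Step 6 — Complex power: S = V·I* = 0.04053 + j14.21 VA.
Step 7 — Real power: P = Re(S) = 0.04053 W.
Step 8 — Reactive power: Q = Im(S) = 14.21 VAR.
Step 9 — Apparent power: |S| = 14.21 VA.
Step 10 — Power factor: PF = P/|S| = 0.002853 (lagging).

(a) P = 0.04053 W  (b) Q = 14.21 VAR  (c) S = 14.21 VA  (d) PF = 0.002853 (lagging)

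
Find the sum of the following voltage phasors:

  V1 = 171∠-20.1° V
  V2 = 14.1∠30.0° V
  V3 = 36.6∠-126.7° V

Step 1 — Convert each phasor to rectangular form:
  V1 = 171·(cos(-20.1°) + j·sin(-20.1°)) = 160.6 - j58.77 V
  V2 = 14.1·(cos(30.0°) + j·sin(30.0°)) = 12.21 + j7.05 V
  V3 = 36.6·(cos(-126.7°) + j·sin(-126.7°)) = -21.87 - j29.34 V
Step 2 — Sum components: V_total = 150.9 - j81.06 V.
Step 3 — Convert to polar: |V_total| = 171.3 V, ∠V_total = -28.2°.

V_total = 171.3∠-28.2° V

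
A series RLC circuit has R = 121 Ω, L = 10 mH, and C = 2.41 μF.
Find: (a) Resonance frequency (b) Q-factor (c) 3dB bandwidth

Step 1 — Resonance condition Im(Z)=0 gives ω₀ = 1/√(LC).
Step 2 — ω₀ = 1/√(0.01·2.41e-06) = 6442 rad/s.
Step 3 — f₀ = ω₀/(2π) = 1025 Hz.
Step 4 — Series Q: Q = ω₀L/R = 6442·0.01/121 = 0.5324.
Step 5 — 3dB bandwidth: Δω = ω₀/Q = 1.21e+04 rad/s; BW = Δω/(2π) = 1926 Hz.

(a) f₀ = 1025 Hz  (b) Q = 0.5324  (c) BW = 1926 Hz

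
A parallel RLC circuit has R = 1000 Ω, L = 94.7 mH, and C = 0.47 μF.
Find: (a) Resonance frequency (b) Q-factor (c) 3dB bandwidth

Step 1 — Resonance: ω₀ = 1/√(LC) = 1/√(0.0947·4.7e-07) = 4740 rad/s.
Step 2 — f₀ = ω₀/(2π) = 754.4 Hz.
Step 3 — Parallel Q: Q = R/(ω₀L) = 1000/(4740·0.0947) = 2.228.
Step 4 — Bandwidth: Δω = ω₀/Q = 2128 rad/s; BW = Δω/(2π) = 338.6 Hz.

(a) f₀ = 754.4 Hz  (b) Q = 2.228  (c) BW = 338.6 Hz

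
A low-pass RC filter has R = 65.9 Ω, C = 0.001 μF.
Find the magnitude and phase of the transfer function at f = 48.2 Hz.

Step 1 — Angular frequency: ω = 2π·48.2 = 302.8 rad/s.
Step 2 — Transfer function: H(jω) = 1/(1 + jωRC).
Step 3 — Denominator: 1 + jωRC = 1 + j·302.8·65.9·1e-09 = 1 + j1.996e-05.
Step 4 — H = 1 - j1.996e-05.
Step 5 — Magnitude: |H| = 1 (-0.0 dB); phase: φ = -0.0°.

|H| = 1 (-0.0 dB), φ = -0.0°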